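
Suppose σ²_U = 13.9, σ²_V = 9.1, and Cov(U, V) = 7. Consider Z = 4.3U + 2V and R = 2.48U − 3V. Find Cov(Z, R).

By bilinearity, Cov(Z, R) = ac·σ²_U + bd·σ²_V + (ad+bc)·Cov(U, V), with a=4.3, b=2, c=2.48, d=-3.
ac·σ²_U = 4.3·2.48·13.9 = 148.2296
bd·σ²_V = 2·(-3)·9.1 = -54.6
(ad+bc)·Cov(U, V) = (-7.94)·7 = -55.58
Cov(Z, R) = 148.2296 + (-54.6) + (-55.58) = 38.0496.

Cov(Z, R) = 38.0496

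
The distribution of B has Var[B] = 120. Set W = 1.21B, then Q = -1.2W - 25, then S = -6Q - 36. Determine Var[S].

Var[W] = 1.21²·120 = 175.692.
Var[Q] = (-1.2)²·175.692 = 252.99648.
Var[S] = (-6)²·252.99648 = 9107.87328.

Var[S] = 9107.87328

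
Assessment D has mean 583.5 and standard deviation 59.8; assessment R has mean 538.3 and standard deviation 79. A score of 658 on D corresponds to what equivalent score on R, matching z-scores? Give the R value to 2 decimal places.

R = 636.72

z = (658 − 583.5)/59.8 ≈ 1.2458.
R = 538.3 + z·79 = 538.3 + (658 − 583.5)·79/59.8 ≈ 636.72.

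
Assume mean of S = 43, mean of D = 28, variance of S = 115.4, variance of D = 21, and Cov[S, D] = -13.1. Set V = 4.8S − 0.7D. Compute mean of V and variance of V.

mean of V = 186.8, variance of V = 2757.138

mean of V = 4.8·mean of S + (-0.7)·mean of D = 4.8·43 + (-0.7)·28 = 186.8.
variance of V = a²·variance of S + b²·variance of D + 2ab·Cov[S, D] with a = 4.8, b = -0.7.
= 4.8²·115.4 + (-0.7)²·21 + 2·4.8·(-0.7)·(-13.1)
= 2658.816 + 10.29 + 88.032 = 2757.138.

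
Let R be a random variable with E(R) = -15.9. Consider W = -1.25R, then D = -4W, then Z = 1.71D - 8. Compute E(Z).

E(W) = (-1.25)·(-15.9) = 19.875.
E(D) = (-4)·19.875 = -79.5.
E(Z) = 1.71·(-79.5) + (-8) = -143.945.

E(Z) = -143.945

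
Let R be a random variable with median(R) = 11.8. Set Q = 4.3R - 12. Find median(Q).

median(Q) = 38.74

A linear map preserves order up to sign, so median(Q) = a·median(R) + b = 4.3·11.8 + (-12) = 38.74.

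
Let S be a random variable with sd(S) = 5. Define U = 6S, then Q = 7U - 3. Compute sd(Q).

sd(U) = |6|·5 = 30.
sd(Q) = |7|·30 = 210.

sd(Q) = 210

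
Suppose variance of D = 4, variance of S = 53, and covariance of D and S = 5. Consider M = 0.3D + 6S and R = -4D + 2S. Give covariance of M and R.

By bilinearity, covariance of M and R = ac·variance of D + bd·variance of S + (ad+bc)·covariance of D and S, with a=0.3, b=6, c=-4, d=2.
ac·variance of D = 0.3·(-4)·4 = -4.8
bd·variance of S = 6·2·53 = 636
(ad+bc)·covariance of D and S = (-23.4)·5 = -117
covariance of M and R = -4.8 + 636 + (-117) = 514.2.

covariance of M and R = 514.2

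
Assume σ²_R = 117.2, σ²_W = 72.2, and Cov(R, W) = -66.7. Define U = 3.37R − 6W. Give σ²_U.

σ²_U = a²·σ²_R + b²·σ²_W + 2ab·Cov(R, W) with a = 3.37, b = -6.
= 3.37²·117.2 + (-6)²·72.2 + 2·3.37·(-6)·(-66.7)
= 1331.02868 + 2599.2 + 2697.348 = 6627.57668.

σ²_U = 6627.57668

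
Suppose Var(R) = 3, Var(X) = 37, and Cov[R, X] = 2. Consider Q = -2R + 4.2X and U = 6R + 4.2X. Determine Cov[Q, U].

By bilinearity, Cov[Q, U] = ac·Var(R) + bd·Var(X) + (ad+bc)·Cov[R, X], with a=-2, b=4.2, c=6, d=4.2.
ac·Var(R) = (-2)·6·3 = -36
bd·Var(X) = 4.2·4.2·37 = 652.68
(ad+bc)·Cov[R, X] = (16.8)·2 = 33.6
Cov[Q, U] = -36 + 652.68 + 33.6 = 650.28.

Cov[Q, U] = 650.28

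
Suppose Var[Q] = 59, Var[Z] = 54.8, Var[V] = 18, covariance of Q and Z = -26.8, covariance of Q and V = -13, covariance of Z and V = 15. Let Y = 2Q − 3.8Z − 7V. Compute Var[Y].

Var[Y] = 3478.672

Var[Y] = a²·Var[Q] + b²·Var[Z] + c²·Var[V] + 2ab·covariance of Q and Z + 2ac·covariance of Q and V + 2bc·covariance of Z and V, with a = 2, b = -3.8, c = -7.
= 236 + 791.312 + 882 + 407.36 + 364 + 798
= 3478.672.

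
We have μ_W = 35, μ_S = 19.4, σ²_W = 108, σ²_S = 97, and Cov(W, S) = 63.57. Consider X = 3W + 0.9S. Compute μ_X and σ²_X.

μ_X = 3·μ_W + 0.9·μ_S = 3·35 + 0.9·19.4 = 122.46.
σ²_X = a²·σ²_W + b²·σ²_S + 2ab·Cov(W, S) with a = 3, b = 0.9.
= 3²·108 + 0.9²·97 + 2·3·0.9·63.57
= 972 + 78.57 + 343.278 = 1393.848.

μ_X = 122.46, σ²_X = 1393.848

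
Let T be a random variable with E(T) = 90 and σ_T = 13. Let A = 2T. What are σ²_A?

σ²_A = 676

A = 2T is linear with a = 2, b = 0.
σ²_T = 13² = 169.
σ²_A = a²·σ²_T = 2²·169 = 676.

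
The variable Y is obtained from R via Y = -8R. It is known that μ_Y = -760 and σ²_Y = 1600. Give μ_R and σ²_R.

μ_R = 95, σ²_R = 25

From Y = -8R: μ_Y = a·μ_R + b, so μ_R = (μ_Y − b)/a = (-760 − 0)/(-8) = 95.
σ²_Y = a²·σ²_R, so σ²_R = 1600/(-8)² = 25.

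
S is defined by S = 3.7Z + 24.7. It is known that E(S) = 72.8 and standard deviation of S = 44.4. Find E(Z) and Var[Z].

E(Z) = 13, Var[Z] = 144

From S = 3.7Z + 24.7: E(S) = a·E(Z) + b, so E(Z) = (E(S) − b)/a = (72.8 − 24.7)/3.7 = 13.
Var[S] = 44.4² = 1971.36.
Var[S] = a²·Var[Z], so Var[Z] = 1971.36/3.7² = 144.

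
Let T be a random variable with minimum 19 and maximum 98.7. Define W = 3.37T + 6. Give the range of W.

Range of T = 98.7 − 19 = 79.7.
Range(W) = |a|·Range(T) = |3.37|·79.7 = 268.589.

Range(W) = 268.589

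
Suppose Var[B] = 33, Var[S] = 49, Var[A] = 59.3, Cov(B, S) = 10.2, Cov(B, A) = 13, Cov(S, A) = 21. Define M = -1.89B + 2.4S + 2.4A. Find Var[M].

Var[M] = 773.1369

Var[M] = a²·Var[B] + b²·Var[S] + c²·Var[A] + 2ab·Cov(B, S) + 2ac·Cov(B, A) + 2bc·Cov(S, A), with a = -1.89, b = 2.4, c = 2.4.
= 117.8793 + 282.24 + 341.568 + (-92.5344) + (-117.936) + 241.92
= 773.1369.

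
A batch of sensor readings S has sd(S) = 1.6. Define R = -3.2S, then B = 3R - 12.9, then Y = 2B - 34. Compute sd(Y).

sd(R) = |-3.2|·1.6 = 5.12.
sd(B) = |3|·5.12 = 15.36.
sd(Y) = |2|·15.36 = 30.72.

sd(Y) = 30.72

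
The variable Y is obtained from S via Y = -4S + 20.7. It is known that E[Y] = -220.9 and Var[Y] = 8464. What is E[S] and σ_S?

E[S] = 60.4, σ_S = 23

From Y = -4S + 20.7: E[Y] = a·E[S] + b, so E[S] = (E[Y] − b)/a = (-220.9 − 20.7)/(-4) = 60.4.
σ_Y = √8464 = 92.
σ_Y = |a|·σ_S, so σ_S = 92/|-4| = 23.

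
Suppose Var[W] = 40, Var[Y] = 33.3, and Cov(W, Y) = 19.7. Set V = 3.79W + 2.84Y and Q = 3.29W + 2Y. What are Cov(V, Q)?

Cov(V, Q) = 1021.30292

By bilinearity, Cov(V, Q) = ac·Var[W] + bd·Var[Y] + (ad+bc)·Cov(W, Y), with a=3.79, b=2.84, c=3.29, d=2.
ac·Var[W] = 3.79·3.29·40 = 498.764
bd·Var[Y] = 2.84·2·33.3 = 189.144
(ad+bc)·Cov(W, Y) = (16.9236)·19.7 = 333.39492
Cov(V, Q) = 498.764 + 189.144 + 333.39492 = 1021.30292.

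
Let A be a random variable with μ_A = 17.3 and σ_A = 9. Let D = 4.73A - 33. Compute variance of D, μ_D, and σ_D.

D = 4.73A - 33 is linear with a = 4.73, b = -33.
variance of A = 9² = 81.
variance of D = a²·variance of A = 4.73²·81 = 1812.2049 (the additive constant -33 does not affect variance).
μ_D = a·μ_A + b = 4.73·17.3 + (-33) = 48.829.
σ_D = |a|·σ_A = |4.73|·9 = 42.57.

variance of D = 1812.2049, μ_D = 48.829, σ_D = 42.57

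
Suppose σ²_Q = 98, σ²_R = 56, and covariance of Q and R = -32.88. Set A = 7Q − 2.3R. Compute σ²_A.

σ²_A = a²·σ²_Q + b²·σ²_R + 2ab·covariance of Q and R with a = 7, b = -2.3.
= 7²·98 + (-2.3)²·56 + 2·7·(-2.3)·(-32.88)
= 4802 + 296.24 + 1058.736 = 6156.976.

σ²_A = 6156.976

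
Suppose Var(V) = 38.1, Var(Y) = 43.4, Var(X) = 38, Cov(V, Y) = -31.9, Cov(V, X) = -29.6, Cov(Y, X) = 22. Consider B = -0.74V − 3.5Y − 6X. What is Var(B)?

Var(B) = a²·Var(V) + b²·Var(Y) + c²·Var(X) + 2ab·Cov(V, Y) + 2ac·Cov(V, X) + 2bc·Cov(Y, X), with a = -0.74, b = -3.5, c = -6.
= 20.86356 + 531.65 + 1368 + (-165.242) + (-262.848) + 924
= 2416.42356.

Var(B) = 2416.42356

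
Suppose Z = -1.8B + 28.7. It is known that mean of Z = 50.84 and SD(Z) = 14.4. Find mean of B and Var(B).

mean of B = -12.3, Var(B) = 64

From Z = -1.8B + 28.7: mean of Z = a·mean of B + b, so mean of B = (mean of Z − b)/a = (50.84 − 28.7)/(-1.8) = -12.3.
Var(Z) = 14.4² = 207.36.
Var(Z) = a²·Var(B), so Var(B) = 207.36/(-1.8)² = 64.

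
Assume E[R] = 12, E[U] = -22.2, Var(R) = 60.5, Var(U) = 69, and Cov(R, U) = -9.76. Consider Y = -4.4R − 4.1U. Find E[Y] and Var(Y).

E[Y] = 38.22, Var(Y) = 1979.0292

E[Y] = (-4.4)·E[R] + (-4.1)·E[U] = (-4.4)·12 + (-4.1)·(-22.2) = 38.22.
Var(Y) = a²·Var(R) + b²·Var(U) + 2ab·Cov(R, U) with a = -4.4, b = -4.1.
= (-4.4)²·60.5 + (-4.1)²·69 + 2·(-4.4)·(-4.1)·(-9.76)
= 1171.28 + 1159.89 + (-352.1408) = 1979.0292.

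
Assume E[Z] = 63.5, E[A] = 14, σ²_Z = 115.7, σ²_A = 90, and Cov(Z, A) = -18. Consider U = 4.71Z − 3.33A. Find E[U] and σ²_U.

E[U] = 4.71·E[Z] + (-3.33)·E[A] = 4.71·63.5 + (-3.33)·14 = 252.465.
σ²_U = a²·σ²_Z + b²·σ²_A + 2ab·Cov(Z, A) with a = 4.71, b = -3.33.
= 4.71²·115.7 + (-3.33)²·90 + 2·4.71·(-3.33)·(-18)
= 2566.70037 + 998.001 + 564.6348 = 4129.33617.

E[U] = 252.465, σ²_U = 4129.33617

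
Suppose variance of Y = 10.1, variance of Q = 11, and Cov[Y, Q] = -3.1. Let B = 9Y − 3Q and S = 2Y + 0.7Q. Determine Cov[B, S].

Cov[B, S] = 157.77

By bilinearity, Cov[B, S] = ac·variance of Y + bd·variance of Q + (ad+bc)·Cov[Y, Q], with a=9, b=-3, c=2, d=0.7.
ac·variance of Y = 9·2·10.1 = 181.8
bd·variance of Q = (-3)·0.7·11 = -23.1
(ad+bc)·Cov[Y, Q] = (0.3)·(-3.1) = -0.93
Cov[B, S] = 181.8 + (-23.1) + (-0.93) = 157.77.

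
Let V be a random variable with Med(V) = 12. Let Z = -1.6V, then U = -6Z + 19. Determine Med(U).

Med(U) = 134.2

Med(Z) = (-1.6)·12 = -19.2.
Med(U) = (-6)·(-19.2) + 19 = 134.2.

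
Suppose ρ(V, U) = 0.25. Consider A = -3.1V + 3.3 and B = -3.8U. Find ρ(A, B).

ρ(A, B) = 0.25

Linear rescalings preserve correlation up to sign; here the slopes -3.1 and -3.8 have the same sign, so ρ(A, B) = ρ(V, U) = 0.25.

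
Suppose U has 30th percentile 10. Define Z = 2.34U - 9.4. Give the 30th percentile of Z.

Since a = 2.34 > 0 the transformation is increasing, so the 30th percentile of Z = a·(P_{30} of U) + b = 2.34·10 + (-9.4) = 14.

30th percentile of Z = 14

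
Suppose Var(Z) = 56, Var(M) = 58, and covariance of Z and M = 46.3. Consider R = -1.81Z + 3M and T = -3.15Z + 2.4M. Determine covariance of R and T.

By bilinearity, covariance of R and T = ac·Var(Z) + bd·Var(M) + (ad+bc)·covariance of Z and M, with a=-1.81, b=3, c=-3.15, d=2.4.
ac·Var(Z) = (-1.81)·(-3.15)·56 = 319.284
bd·Var(M) = 3·2.4·58 = 417.6
(ad+bc)·covariance of Z and M = (-13.794)·46.3 = -638.6622
covariance of R and T = 319.284 + 417.6 + (-638.6622) = 98.2218.

covariance of R and T = 98.2218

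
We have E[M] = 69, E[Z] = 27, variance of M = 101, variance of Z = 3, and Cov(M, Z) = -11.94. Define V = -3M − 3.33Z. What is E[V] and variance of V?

E[V] = (-3)·E[M] + (-3.33)·E[Z] = (-3)·69 + (-3.33)·27 = -296.91.
variance of V = a²·variance of M + b²·variance of Z + 2ab·Cov(M, Z) with a = -3, b = -3.33.
= (-3)²·101 + (-3.33)²·3 + 2·(-3)·(-3.33)·(-11.94)
= 909 + 33.2667 + (-238.5612) = 703.7055.

E[V] = -296.91, variance of V = 703.7055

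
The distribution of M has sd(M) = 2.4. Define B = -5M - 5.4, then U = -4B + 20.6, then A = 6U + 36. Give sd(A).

sd(A) = 288

sd(B) = |-5|·2.4 = 12.
sd(U) = |-4|·12 = 48.
sd(A) = |6|·48 = 288.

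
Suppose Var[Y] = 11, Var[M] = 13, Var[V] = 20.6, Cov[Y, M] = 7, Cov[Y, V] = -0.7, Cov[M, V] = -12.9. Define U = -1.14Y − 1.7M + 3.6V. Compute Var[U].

Var[U] = 509.6152

Var[U] = a²·Var[Y] + b²·Var[M] + c²·Var[V] + 2ab·Cov[Y, M] + 2ac·Cov[Y, V] + 2bc·Cov[M, V], with a = -1.14, b = -1.7, c = 3.6.
= 14.2956 + 37.57 + 266.976 + 27.132 + 5.7456 + 157.896
= 509.6152.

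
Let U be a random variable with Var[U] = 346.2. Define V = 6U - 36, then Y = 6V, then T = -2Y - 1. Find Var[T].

Var[T] = 1794700.8

Var[V] = 6²·346.2 = 12463.2.
Var[Y] = 6²·12463.2 = 448675.2.
Var[T] = (-2)²·448675.2 = 1794700.8.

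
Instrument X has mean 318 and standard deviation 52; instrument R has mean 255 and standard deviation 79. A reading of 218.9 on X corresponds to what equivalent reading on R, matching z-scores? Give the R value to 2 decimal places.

z = (218.9 − 318)/52 ≈ -1.9058.
R = 255 + z·79 = 255 + (218.9 − 318)·79/52 ≈ 104.44.

R = 104.44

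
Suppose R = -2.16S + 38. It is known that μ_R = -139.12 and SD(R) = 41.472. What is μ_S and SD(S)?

From R = -2.16S + 38: μ_R = a·μ_S + b, so μ_S = (μ_R − b)/a = (-139.12 − 38)/(-2.16) = 82.
SD(R) = |a|·SD(S), so SD(S) = 41.472/|-2.16| = 19.2.

μ_S = 82, SD(S) = 19.2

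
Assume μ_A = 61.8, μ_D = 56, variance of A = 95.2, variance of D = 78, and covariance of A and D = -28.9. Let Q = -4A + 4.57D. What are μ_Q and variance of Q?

μ_Q = (-4)·μ_A + 4.57·μ_D = (-4)·61.8 + 4.57·56 = 8.72.
variance of Q = a²·variance of A + b²·variance of D + 2ab·covariance of A and D with a = -4, b = 4.57.
= (-4)²·95.2 + 4.57²·78 + 2·(-4)·4.57·(-28.9)
= 1523.2 + 1629.0222 + 1056.584 = 4208.8062.

μ_Q = 8.72, variance of Q = 4208.8062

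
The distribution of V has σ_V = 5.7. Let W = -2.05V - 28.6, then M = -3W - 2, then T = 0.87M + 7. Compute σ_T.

σ_T = 30.49785

σ_W = |-2.05|·5.7 = 11.685.
σ_M = |-3|·11.685 = 35.055.
σ_T = |0.87|·35.055 = 30.49785.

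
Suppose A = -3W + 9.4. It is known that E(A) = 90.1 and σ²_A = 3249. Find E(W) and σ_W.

E(W) = -26.9, σ_W = 19

From A = -3W + 9.4: E(A) = a·E(W) + b, so E(W) = (E(A) − b)/a = (90.1 − 9.4)/(-3) = -26.9.
σ_A = √3249 = 57.
σ_A = |a|·σ_W, so σ_W = 57/|-3| = 19.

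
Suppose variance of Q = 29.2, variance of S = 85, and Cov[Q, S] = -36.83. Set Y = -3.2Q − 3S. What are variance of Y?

variance of Y = a²·variance of Q + b²·variance of S + 2ab·Cov[Q, S] with a = -3.2, b = -3.
= (-3.2)²·29.2 + (-3)²·85 + 2·(-3.2)·(-3)·(-36.83)
= 299.008 + 765 + (-707.136) = 356.872.

variance of Y = 356.872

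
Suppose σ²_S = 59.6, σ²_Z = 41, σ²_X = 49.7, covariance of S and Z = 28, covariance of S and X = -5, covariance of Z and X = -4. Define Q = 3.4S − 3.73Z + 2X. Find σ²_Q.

σ²_Q = 739.6929

σ²_Q = a²·σ²_S + b²·σ²_Z + c²·σ²_X + 2ab·covariance of S and Z + 2ac·covariance of S and X + 2bc·covariance of Z and X, with a = 3.4, b = -3.73, c = 2.
= 688.976 + 570.4289 + 198.8 + (-710.192) + (-68) + 59.68
= 739.6929.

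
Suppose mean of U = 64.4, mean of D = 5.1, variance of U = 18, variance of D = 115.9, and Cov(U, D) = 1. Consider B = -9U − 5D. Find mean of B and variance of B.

mean of B = -605.1, variance of B = 4445.5

mean of B = (-9)·mean of U + (-5)·mean of D = (-9)·64.4 + (-5)·5.1 = -605.1.
variance of B = a²·variance of U + b²·variance of D + 2ab·Cov(U, D) with a = -9, b = -5.
= (-9)²·18 + (-5)²·115.9 + 2·(-9)·(-5)·1
= 1458 + 2897.5 + 90 = 4445.5.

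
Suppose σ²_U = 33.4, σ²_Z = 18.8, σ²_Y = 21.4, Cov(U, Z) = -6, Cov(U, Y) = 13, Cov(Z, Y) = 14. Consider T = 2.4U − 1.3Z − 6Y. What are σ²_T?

σ²_T = 875.996

σ²_T = a²·σ²_U + b²·σ²_Z + c²·σ²_Y + 2ab·Cov(U, Z) + 2ac·Cov(U, Y) + 2bc·Cov(Z, Y), with a = 2.4, b = -1.3, c = -6.
= 192.384 + 31.772 + 770.4 + 37.44 + (-374.4) + 218.4
= 875.996.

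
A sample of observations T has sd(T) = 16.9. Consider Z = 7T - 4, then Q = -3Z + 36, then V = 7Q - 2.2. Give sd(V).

sd(Z) = |7|·16.9 = 118.3.
sd(Q) = |-3|·118.3 = 354.9.
sd(V) = |7|·354.9 = 2484.3.

sd(V) = 2484.3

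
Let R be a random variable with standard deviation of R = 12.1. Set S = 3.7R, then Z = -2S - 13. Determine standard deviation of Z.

standard deviation of Z = 89.54

standard deviation of S = |3.7|·12.1 = 44.77.
standard deviation of Z = |-2|·44.77 = 89.54.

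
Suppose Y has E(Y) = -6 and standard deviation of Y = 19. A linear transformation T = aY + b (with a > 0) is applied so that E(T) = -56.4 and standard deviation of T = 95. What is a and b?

a = 5, b = -26.4

standard deviation of T = a·standard deviation of Y (a > 0), so a = 95/19 = 5.
E(T) = a·E(Y) + b, so b = -56.4 − 5·(-6) = -26.4.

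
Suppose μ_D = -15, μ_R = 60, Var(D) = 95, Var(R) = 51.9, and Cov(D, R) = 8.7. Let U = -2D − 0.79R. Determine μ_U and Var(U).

μ_U = (-2)·μ_D + (-0.79)·μ_R = (-2)·(-15) + (-0.79)·60 = -17.4.
Var(U) = a²·Var(D) + b²·Var(R) + 2ab·Cov(D, R) with a = -2, b = -0.79.
= (-2)²·95 + (-0.79)²·51.9 + 2·(-2)·(-0.79)·8.7
= 380 + 32.39079 + 27.492 = 439.88279.

μ_U = -17.4, Var(U) = 439.88279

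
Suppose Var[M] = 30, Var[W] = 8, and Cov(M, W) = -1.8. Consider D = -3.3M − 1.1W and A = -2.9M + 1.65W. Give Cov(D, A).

Cov(D, A) = 276.639

By bilinearity, Cov(D, A) = ac·Var[M] + bd·Var[W] + (ad+bc)·Cov(M, W), with a=-3.3, b=-1.1, c=-2.9, d=1.65.
ac·Var[M] = (-3.3)·(-2.9)·30 = 287.1
bd·Var[W] = (-1.1)·1.65·8 = -14.52
(ad+bc)·Cov(M, W) = (-2.255)·(-1.8) = 4.059
Cov(D, A) = 287.1 + (-14.52) + 4.059 = 276.639.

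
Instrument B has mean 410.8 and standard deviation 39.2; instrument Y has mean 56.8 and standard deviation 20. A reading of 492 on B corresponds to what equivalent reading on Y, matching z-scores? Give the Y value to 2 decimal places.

z = (492 − 410.8)/39.2 ≈ 2.0714.
Y = 56.8 + z·20 = 56.8 + (492 − 410.8)·20/39.2 ≈ 98.23.

Y = 98.23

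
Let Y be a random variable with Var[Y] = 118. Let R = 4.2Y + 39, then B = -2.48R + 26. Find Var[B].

Var[R] = 4.2²·118 = 2081.52.
Var[B] = (-2.48)²·2081.52 = 12802.180608.

Var[B] = 12802.180608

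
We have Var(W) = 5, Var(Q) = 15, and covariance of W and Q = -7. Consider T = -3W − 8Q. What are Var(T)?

Var(T) = 669

Var(T) = a²·Var(W) + b²·Var(Q) + 2ab·covariance of W and Q with a = -3, b = -8.
= (-3)²·5 + (-8)²·15 + 2·(-3)·(-8)·(-7)
= 45 + 960 + (-336) = 669.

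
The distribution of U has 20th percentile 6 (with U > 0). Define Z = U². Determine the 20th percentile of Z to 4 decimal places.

U² is increasing, so P_{20}(Z) = g(P_{20}(U)) = 36.

20th percentile of Z = 36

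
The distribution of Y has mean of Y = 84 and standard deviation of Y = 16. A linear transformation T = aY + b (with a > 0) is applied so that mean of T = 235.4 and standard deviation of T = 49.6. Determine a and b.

standard deviation of T = a·standard deviation of Y (a > 0), so a = 49.6/16 = 3.1.
mean of T = a·mean of Y + b, so b = 235.4 − 3.1·84 = -25.

a = 3.1, b = -25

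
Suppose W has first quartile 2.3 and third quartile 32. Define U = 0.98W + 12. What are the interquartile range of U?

IQR of W = Q3 − Q1 = 32 − 2.3 = 29.7.
Under U = aW + b, IQR(U) = |a|·IQR(W) = |0.98|·29.7 = 29.106 (shifts cancel; spread scales by |a|).

IQR(U) = 29.106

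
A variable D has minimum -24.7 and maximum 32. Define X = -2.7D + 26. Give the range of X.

Range(X) = 153.09

Range of D = 32 − (-24.7) = 56.7.
Range(X) = |a|·Range(D) = |-2.7|·56.7 = 153.09.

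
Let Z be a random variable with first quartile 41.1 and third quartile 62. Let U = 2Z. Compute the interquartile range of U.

IQR of Z = Q3 − Q1 = 62 − 41.1 = 20.9.
Under U = aZ + b, IQR(U) = |a|·IQR(Z) = |2|·20.9 = 41.8 (shifts cancel; spread scales by |a|).

IQR(U) = 41.8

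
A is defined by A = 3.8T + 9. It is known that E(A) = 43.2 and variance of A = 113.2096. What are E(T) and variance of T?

From A = 3.8T + 9: E(A) = a·E(T) + b, so E(T) = (E(A) − b)/a = (43.2 − 9)/3.8 = 9.
variance of A = a²·variance of T, so variance of T = 113.2096/3.8² = 7.84.

E(T) = 9, variance of T = 7.84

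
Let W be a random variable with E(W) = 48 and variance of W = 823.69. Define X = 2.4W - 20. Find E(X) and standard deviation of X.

E(X) = 95.2, standard deviation of X = 68.88

X = 2.4W - 20 is linear with a = 2.4, b = -20.
E(X) = a·E(W) + b = 2.4·48 + (-20) = 95.2.
standard deviation of W = √823.69 = 28.7.
standard deviation of X = |a|·standard deviation of W = |2.4|·28.7 = 68.88.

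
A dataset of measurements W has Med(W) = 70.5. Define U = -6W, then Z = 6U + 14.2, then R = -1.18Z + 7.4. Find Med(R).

Med(U) = (-6)·70.5 = -423.
Med(Z) = 6·(-423) + 14.2 = -2523.8.
Med(R) = (-1.18)·(-2523.8) + 7.4 = 2985.484.

Med(R) = 2985.484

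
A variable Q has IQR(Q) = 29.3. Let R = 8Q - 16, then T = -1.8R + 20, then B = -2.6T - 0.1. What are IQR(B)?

IQR(R) = |8|·29.3 = 234.4.
IQR(T) = |-1.8|·234.4 = 421.92.
IQR(B) = |-2.6|·421.92 = 1096.992.

IQR(B) = 1096.992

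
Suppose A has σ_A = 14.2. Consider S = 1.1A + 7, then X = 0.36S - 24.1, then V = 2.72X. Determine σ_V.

σ_V = 15.295104

σ_S = |1.1|·14.2 = 15.62.
σ_X = |0.36|·15.62 = 5.6232.
σ_V = |2.72|·5.6232 = 15.295104.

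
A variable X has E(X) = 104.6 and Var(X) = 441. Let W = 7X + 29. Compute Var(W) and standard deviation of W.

W = 7X + 29 is linear with a = 7, b = 29.
Var(W) = a²·Var(X) = 7²·441 = 21609 (the additive constant 29 does not affect variance).
standard deviation of X = √441 = 21.
standard deviation of W = |a|·standard deviation of X = |7|·21 = 147.

Var(W) = 21609, standard deviation of W = 147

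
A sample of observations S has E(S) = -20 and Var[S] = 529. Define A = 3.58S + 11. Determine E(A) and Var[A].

A = 3.58S + 11 is linear with a = 3.58, b = 11.
E(A) = a·E(S) + b = 3.58·(-20) + 11 = -60.6.
Var[A] = a²·Var[S] = 3.58²·529 = 6779.8756 (the additive constant 11 does not affect variance).

E(A) = -60.6, Var[A] = 6779.8756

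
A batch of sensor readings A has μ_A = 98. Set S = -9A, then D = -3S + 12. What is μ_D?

μ_D = 2658

μ_S = (-9)·98 = -882.
μ_D = (-3)·(-882) + 12 = 2658.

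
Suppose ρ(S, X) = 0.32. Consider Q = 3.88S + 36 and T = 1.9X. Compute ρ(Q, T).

ρ(Q, T) = 0.32

Linear rescalings preserve correlation up to sign; here the slopes 3.88 and 1.9 have the same sign, so ρ(Q, T) = ρ(S, X) = 0.32.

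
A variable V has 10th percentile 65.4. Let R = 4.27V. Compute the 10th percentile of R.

10th percentile of R = 279.258

Since a = 4.27 > 0 the transformation is increasing, so the 10th percentile of R = a·(P_{10} of V) + b = 4.27·65.4 = 279.258.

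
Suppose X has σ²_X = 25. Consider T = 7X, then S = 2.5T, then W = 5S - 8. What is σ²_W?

σ²_W = 191406.25

σ²_T = 7²·25 = 1225.
σ²_S = 2.5²·1225 = 7656.25.
σ²_W = 5²·7656.25 = 191406.25.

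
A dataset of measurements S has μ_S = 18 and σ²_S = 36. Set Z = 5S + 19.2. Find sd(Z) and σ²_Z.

Z = 5S + 19.2 is linear with a = 5, b = 19.2.
sd(S) = √36 = 6.
sd(Z) = |a|·sd(S) = |5|·6 = 30.
σ²_Z = a²·σ²_S = 5²·36 = 900 (the additive constant 19.2 does not affect variance).

sd(Z) = 30, σ²_Z = 900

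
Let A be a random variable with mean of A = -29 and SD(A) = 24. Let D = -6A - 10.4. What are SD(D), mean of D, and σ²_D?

D = -6A - 10.4 is linear with a = -6, b = -10.4.
SD(D) = |a|·SD(A) = |-6|·24 = 144.
mean of D = a·mean of A + b = (-6)·(-29) + (-10.4) = 163.6.
σ²_A = 24² = 576.
σ²_D = a²·σ²_A = (-6)²·576 = 20736 (the additive constant -10.4 does not affect variance).

SD(D) = 144, mean of D = 163.6, σ²_D = 20736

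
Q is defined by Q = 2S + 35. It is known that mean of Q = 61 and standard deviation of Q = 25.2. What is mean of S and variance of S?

mean of S = 13, variance of S = 158.76

From Q = 2S + 35: mean of Q = a·mean of S + b, so mean of S = (mean of Q − b)/a = (61 − 35)/2 = 13.
variance of Q = 25.2² = 635.04.
variance of Q = a²·variance of S, so variance of S = 635.04/2² = 158.76.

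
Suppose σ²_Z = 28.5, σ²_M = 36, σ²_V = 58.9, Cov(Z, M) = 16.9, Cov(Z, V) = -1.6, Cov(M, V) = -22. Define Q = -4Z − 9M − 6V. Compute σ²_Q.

σ²_Q = 4256.4

σ²_Q = a²·σ²_Z + b²·σ²_M + c²·σ²_V + 2ab·Cov(Z, M) + 2ac·Cov(Z, V) + 2bc·Cov(M, V), with a = -4, b = -9, c = -6.
= 456 + 2916 + 2120.4 + 1216.8 + (-76.8) + (-2376)
= 4256.4.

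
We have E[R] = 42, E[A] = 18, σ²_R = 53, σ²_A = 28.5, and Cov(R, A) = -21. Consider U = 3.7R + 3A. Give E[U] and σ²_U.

E[U] = 209.4, σ²_U = 515.87

E[U] = 3.7·E[R] + 3·E[A] = 3.7·42 + 3·18 = 209.4.
σ²_U = a²·σ²_R + b²·σ²_A + 2ab·Cov(R, A) with a = 3.7, b = 3.
= 3.7²·53 + 3²·28.5 + 2·3.7·3·(-21)
= 725.57 + 256.5 + (-466.2) = 515.87.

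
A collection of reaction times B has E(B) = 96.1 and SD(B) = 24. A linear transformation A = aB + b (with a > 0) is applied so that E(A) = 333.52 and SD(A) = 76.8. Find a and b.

a = 3.2, b = 26

SD(A) = a·SD(B) (a > 0), so a = 76.8/24 = 3.2.
E(A) = a·E(B) + b, so b = 333.52 − 3.2·96.1 = 26.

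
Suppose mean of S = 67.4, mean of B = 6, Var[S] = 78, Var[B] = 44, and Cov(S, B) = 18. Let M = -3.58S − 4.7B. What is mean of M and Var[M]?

mean of M = (-3.58)·mean of S + (-4.7)·mean of B = (-3.58)·67.4 + (-4.7)·6 = -269.492.
Var[M] = a²·Var[S] + b²·Var[B] + 2ab·Cov(S, B) with a = -3.58, b = -4.7.
= (-3.58)²·78 + (-4.7)²·44 + 2·(-3.58)·(-4.7)·18
= 999.6792 + 971.96 + 605.736 = 2577.3752.

mean of M = -269.492, Var[M] = 2577.3752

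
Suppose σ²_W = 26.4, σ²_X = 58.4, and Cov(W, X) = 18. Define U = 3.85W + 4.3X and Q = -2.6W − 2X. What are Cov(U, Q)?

By bilinearity, Cov(U, Q) = ac·σ²_W + bd·σ²_X + (ad+bc)·Cov(W, X), with a=3.85, b=4.3, c=-2.6, d=-2.
ac·σ²_W = 3.85·(-2.6)·26.4 = -264.264
bd·σ²_X = 4.3·(-2)·58.4 = -502.24
(ad+bc)·Cov(W, X) = (-18.88)·18 = -339.84
Cov(U, Q) = -264.264 + (-502.24) + (-339.84) = -1106.344.

Cov(U, Q) = -1106.344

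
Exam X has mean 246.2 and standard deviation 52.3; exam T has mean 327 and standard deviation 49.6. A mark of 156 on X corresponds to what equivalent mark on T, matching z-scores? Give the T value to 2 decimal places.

T = 241.46

z = (156 − 246.2)/52.3 ≈ -1.7247.
T = 327 + z·49.6 = 327 + (156 − 246.2)·49.6/52.3 ≈ 241.46.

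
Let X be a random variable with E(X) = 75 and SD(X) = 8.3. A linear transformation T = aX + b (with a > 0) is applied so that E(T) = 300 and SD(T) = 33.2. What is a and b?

a = 4, b = 0

SD(T) = a·SD(X) (a > 0), so a = 33.2/8.3 = 4.
E(T) = a·E(X) + b, so b = 300 − 4·75 = 0.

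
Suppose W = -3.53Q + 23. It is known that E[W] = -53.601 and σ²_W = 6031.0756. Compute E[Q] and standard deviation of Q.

From W = -3.53Q + 23: E[W] = a·E[Q] + b, so E[Q] = (E[W] − b)/a = (-53.601 − 23)/(-3.53) = 21.7.
standard deviation of W = √6031.0756 = 77.66.
standard deviation of W = |a|·standard deviation of Q, so standard deviation of Q = 77.66/|-3.53| = 22.

E[Q] = 21.7, standard deviation of Q = 22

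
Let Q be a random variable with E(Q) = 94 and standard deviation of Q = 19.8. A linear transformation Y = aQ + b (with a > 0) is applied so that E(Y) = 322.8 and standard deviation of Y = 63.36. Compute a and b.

standard deviation of Y = a·standard deviation of Q (a > 0), so a = 63.36/19.8 = 3.2.
E(Y) = a·E(Q) + b, so b = 322.8 − 3.2·94 = 22.

a = 3.2, b = 22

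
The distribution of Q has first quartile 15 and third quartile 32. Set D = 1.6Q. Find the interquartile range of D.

IQR(D) = 27.2

IQR of Q = Q3 − Q1 = 32 − 15 = 17.
Under D = aQ + b, IQR(D) = |a|·IQR(Q) = |1.6|·17 = 27.2 (shifts cancel; spread scales by |a|).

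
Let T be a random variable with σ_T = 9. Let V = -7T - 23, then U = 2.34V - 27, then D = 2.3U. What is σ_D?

σ_V = |-7|·9 = 63.
σ_U = |2.34|·63 = 147.42.
σ_D = |2.3|·147.42 = 339.066.

σ_D = 339.066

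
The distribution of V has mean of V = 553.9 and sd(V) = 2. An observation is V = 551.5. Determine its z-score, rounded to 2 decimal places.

z = -1.20

z = (V − mean of V) / sd(V) = (551.5 − 553.9) / 2 = -1.20.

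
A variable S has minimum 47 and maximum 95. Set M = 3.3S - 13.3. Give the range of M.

Range(M) = 158.4

Range of S = 95 − 47 = 48.
Range(M) = |a|·Range(S) = |3.3|·48 = 158.4.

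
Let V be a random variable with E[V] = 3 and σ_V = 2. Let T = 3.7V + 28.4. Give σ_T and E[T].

T = 3.7V + 28.4 is linear with a = 3.7, b = 28.4.
σ_T = |a|·σ_V = |3.7|·2 = 7.4.
E[T] = a·E[V] + b = 3.7·3 + 28.4 = 39.5.

σ_T = 7.4, E[T] = 39.5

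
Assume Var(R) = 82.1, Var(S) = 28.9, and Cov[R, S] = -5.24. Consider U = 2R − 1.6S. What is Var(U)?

Var(U) = a²·Var(R) + b²·Var(S) + 2ab·Cov[R, S] with a = 2, b = -1.6.
= 2²·82.1 + (-1.6)²·28.9 + 2·2·(-1.6)·(-5.24)
= 328.4 + 73.984 + 33.536 = 435.92.

Var(U) = 435.92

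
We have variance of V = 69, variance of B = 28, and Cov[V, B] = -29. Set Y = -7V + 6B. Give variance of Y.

variance of Y = a²·variance of V + b²·variance of B + 2ab·Cov[V, B] with a = -7, b = 6.
= (-7)²·69 + 6²·28 + 2·(-7)·6·(-29)
= 3381 + 1008 + 2436 = 6825.

variance of Y = 6825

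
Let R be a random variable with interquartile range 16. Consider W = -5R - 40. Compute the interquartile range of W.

IQR(W) = 80

Under W = aR + b, IQR(W) = |a|·IQR(R) = |-5|·16 = 80 (shifts cancel; spread scales by |a|).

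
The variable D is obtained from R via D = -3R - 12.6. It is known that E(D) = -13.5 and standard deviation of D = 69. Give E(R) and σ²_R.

E(R) = 0.3, σ²_R = 529

From D = -3R - 12.6: E(D) = a·E(R) + b, so E(R) = (E(D) − b)/a = (-13.5 − (-12.6))/(-3) = 0.3.
σ²_D = 69² = 4761.
σ²_D = a²·σ²_R, so σ²_R = 4761/(-3)² = 529.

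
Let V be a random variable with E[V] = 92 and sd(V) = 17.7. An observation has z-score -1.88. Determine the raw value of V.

V = E[V] + z·sd(V) = 92 + (-1.88)·17.7 = 58.724.

V = 58.724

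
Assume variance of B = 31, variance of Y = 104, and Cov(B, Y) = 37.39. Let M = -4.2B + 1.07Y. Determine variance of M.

variance of M = a²·variance of B + b²·variance of Y + 2ab·Cov(B, Y) with a = -4.2, b = 1.07.
= (-4.2)²·31 + 1.07²·104 + 2·(-4.2)·1.07·37.39
= 546.84 + 119.0696 + (-336.06132) = 329.84828.

variance of M = 329.84828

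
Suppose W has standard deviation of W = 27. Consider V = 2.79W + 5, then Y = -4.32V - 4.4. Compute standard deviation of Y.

standard deviation of Y = 325.4256

standard deviation of V = |2.79|·27 = 75.33.
standard deviation of Y = |-4.32|·75.33 = 325.4256.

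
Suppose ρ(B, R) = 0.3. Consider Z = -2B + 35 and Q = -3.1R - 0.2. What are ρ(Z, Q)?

Linear rescalings preserve correlation up to sign; here the slopes -2 and -3.1 have the same sign, so ρ(Z, Q) = ρ(B, R) = 0.3.

ρ(Z, Q) = 0.3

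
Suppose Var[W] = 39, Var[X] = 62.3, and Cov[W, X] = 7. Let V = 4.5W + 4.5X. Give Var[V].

Var[V] = a²·Var[W] + b²·Var[X] + 2ab·Cov[W, X] with a = 4.5, b = 4.5.
= 4.5²·39 + 4.5²·62.3 + 2·4.5·4.5·7
= 789.75 + 1261.575 + 283.5 = 2334.825.

Var[V] = 2334.825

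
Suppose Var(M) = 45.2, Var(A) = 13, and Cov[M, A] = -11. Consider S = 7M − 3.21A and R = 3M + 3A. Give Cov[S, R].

By bilinearity, Cov[S, R] = ac·Var(M) + bd·Var(A) + (ad+bc)·Cov[M, A], with a=7, b=-3.21, c=3, d=3.
ac·Var(M) = 7·3·45.2 = 949.2
bd·Var(A) = (-3.21)·3·13 = -125.19
(ad+bc)·Cov[M, A] = (11.37)·(-11) = -125.07
Cov[S, R] = 949.2 + (-125.19) + (-125.07) = 698.94.

Cov[S, R] = 698.94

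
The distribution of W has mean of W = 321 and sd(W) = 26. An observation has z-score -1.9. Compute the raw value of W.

W = mean of W + z·sd(W) = 321 + (-1.9)·26 = 271.6.

W = 271.6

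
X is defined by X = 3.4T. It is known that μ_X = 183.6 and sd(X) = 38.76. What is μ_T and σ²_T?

μ_T = 54, σ²_T = 129.96

From X = 3.4T: μ_X = a·μ_T + b, so μ_T = (μ_X − b)/a = (183.6 − 0)/3.4 = 54.
σ²_X = 38.76² = 1502.3376.
σ²_X = a²·σ²_T, so σ²_T = 1502.3376/3.4² = 129.96.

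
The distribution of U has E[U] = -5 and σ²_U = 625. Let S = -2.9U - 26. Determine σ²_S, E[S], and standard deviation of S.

S = -2.9U - 26 is linear with a = -2.9, b = -26.
σ²_S = a²·σ²_U = (-2.9)²·625 = 5256.25 (the additive constant -26 does not affect variance).
E[S] = a·E[U] + b = (-2.9)·(-5) + (-26) = -11.5.
standard deviation of U = √625 = 25.
standard deviation of S = |a|·standard deviation of U = |-2.9|·25 = 72.5.

σ²_S = 5256.25, E[S] = -11.5, standard deviation of S = 72.5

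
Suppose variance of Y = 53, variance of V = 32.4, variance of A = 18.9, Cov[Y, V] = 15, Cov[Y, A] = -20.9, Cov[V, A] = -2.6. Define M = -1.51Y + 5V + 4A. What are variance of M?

variance of M = a²·variance of Y + b²·variance of V + c²·variance of A + 2ab·Cov[Y, V] + 2ac·Cov[Y, A] + 2bc·Cov[V, A], with a = -1.51, b = 5, c = 4.
= 120.8453 + 810 + 302.4 + (-226.5) + 252.472 + (-104)
= 1155.2173.

variance of M = 1155.2173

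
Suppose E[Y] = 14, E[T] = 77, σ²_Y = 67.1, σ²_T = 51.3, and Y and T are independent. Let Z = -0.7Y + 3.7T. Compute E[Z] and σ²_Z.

E[Z] = (-0.7)·E[Y] + 3.7·E[T] = (-0.7)·14 + 3.7·77 = 275.1.
σ²_Z = a²·σ²_Y + b²·σ²_T + 2ab·covariance of Y and T with a = -0.7, b = 3.7.
Independence gives covariance of Y and T = 0.
= (-0.7)²·67.1 + 3.7²·51.3 + 2·(-0.7)·3.7·0
= 32.879 + 702.297 + 0 = 735.176.

E[Z] = 275.1, σ²_Z = 735.176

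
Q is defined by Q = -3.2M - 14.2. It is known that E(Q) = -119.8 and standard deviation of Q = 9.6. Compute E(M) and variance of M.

E(M) = 33, variance of M = 9

From Q = -3.2M - 14.2: E(Q) = a·E(M) + b, so E(M) = (E(Q) − b)/a = (-119.8 − (-14.2))/(-3.2) = 33.
variance of Q = 9.6² = 92.16.
variance of Q = a²·variance of M, so variance of M = 92.16/(-3.2)² = 9.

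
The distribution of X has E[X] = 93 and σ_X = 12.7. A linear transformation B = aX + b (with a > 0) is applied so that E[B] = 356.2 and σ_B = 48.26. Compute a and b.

σ_B = a·σ_X (a > 0), so a = 48.26/12.7 = 3.8.
E[B] = a·E[X] + b, so b = 356.2 − 3.8·93 = 2.8.

a = 3.8, b = 2.8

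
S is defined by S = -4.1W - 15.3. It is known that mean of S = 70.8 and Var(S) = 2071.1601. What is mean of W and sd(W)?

mean of W = -21, sd(W) = 11.1

From S = -4.1W - 15.3: mean of S = a·mean of W + b, so mean of W = (mean of S − b)/a = (70.8 − (-15.3))/(-4.1) = -21.
sd(S) = √2071.1601 = 45.51.
sd(S) = |a|·sd(W), so sd(W) = 45.51/|-4.1| = 11.1.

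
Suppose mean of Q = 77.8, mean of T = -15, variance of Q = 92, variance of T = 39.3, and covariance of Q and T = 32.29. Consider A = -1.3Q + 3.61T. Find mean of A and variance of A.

mean of A = -155.29, variance of A = 364.56759

mean of A = (-1.3)·mean of Q + 3.61·mean of T = (-1.3)·77.8 + 3.61·(-15) = -155.29.
variance of A = a²·variance of Q + b²·variance of T + 2ab·covariance of Q and T with a = -1.3, b = 3.61.
= (-1.3)²·92 + 3.61²·39.3 + 2·(-1.3)·3.61·32.29
= 155.48 + 512.16153 + (-303.07394) = 364.56759.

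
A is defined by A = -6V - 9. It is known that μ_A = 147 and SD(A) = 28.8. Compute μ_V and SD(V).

From A = -6V - 9: μ_A = a·μ_V + b, so μ_V = (μ_A − b)/a = (147 − (-9))/(-6) = -26.
SD(A) = |a|·SD(V), so SD(V) = 28.8/|-6| = 4.8.

μ_V = -26, SD(V) = 4.8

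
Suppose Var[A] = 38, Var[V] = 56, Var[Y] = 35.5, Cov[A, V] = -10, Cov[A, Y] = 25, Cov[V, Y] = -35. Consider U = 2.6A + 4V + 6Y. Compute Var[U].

Var[U] = a²·Var[A] + b²·Var[V] + c²·Var[Y] + 2ab·Cov[A, V] + 2ac·Cov[A, Y] + 2bc·Cov[V, Y], with a = 2.6, b = 4, c = 6.
= 256.88 + 896 + 1278 + (-208) + 780 + (-1680)
= 1322.88.

Var[U] = 1322.88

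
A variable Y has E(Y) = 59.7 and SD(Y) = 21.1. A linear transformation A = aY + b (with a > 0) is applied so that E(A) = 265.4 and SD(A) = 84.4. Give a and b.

a = 4, b = 26.6

SD(A) = a·SD(Y) (a > 0), so a = 84.4/21.1 = 4.
E(A) = a·E(Y) + b, so b = 265.4 − 4·59.7 = 26.6.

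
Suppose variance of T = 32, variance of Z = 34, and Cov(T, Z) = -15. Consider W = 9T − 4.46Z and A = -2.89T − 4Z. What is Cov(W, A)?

By bilinearity, Cov(W, A) = ac·variance of T + bd·variance of Z + (ad+bc)·Cov(T, Z), with a=9, b=-4.46, c=-2.89, d=-4.
ac·variance of T = 9·(-2.89)·32 = -832.32
bd·variance of Z = (-4.46)·(-4)·34 = 606.56
(ad+bc)·Cov(T, Z) = (-23.1106)·(-15) = 346.659
Cov(W, A) = -832.32 + 606.56 + 346.659 = 120.899.

Cov(W, A) = 120.899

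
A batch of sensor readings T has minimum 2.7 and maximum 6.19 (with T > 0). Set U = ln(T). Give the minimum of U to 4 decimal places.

min(U) = 0.9933

ln(T) is increasing on this domain, so min(U) comes from min(T) = 2.7: min(U) = ln(2.7) ≈ 0.9933.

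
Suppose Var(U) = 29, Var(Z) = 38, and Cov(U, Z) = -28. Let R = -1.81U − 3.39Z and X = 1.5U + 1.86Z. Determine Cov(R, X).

By bilinearity, Cov(R, X) = ac·Var(U) + bd·Var(Z) + (ad+bc)·Cov(U, Z), with a=-1.81, b=-3.39, c=1.5, d=1.86.
ac·Var(U) = (-1.81)·1.5·29 = -78.735
bd·Var(Z) = (-3.39)·1.86·38 = -239.6052
(ad+bc)·Cov(U, Z) = (-8.4516)·(-28) = 236.6448
Cov(R, X) = -78.735 + (-239.6052) + 236.6448 = -81.6954.

Cov(R, X) = -81.6954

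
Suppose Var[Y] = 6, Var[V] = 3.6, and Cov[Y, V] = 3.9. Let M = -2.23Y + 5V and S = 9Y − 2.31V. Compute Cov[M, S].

By bilinearity, Cov[M, S] = ac·Var[Y] + bd·Var[V] + (ad+bc)·Cov[Y, V], with a=-2.23, b=5, c=9, d=-2.31.
ac·Var[Y] = (-2.23)·9·6 = -120.42
bd·Var[V] = 5·(-2.31)·3.6 = -41.58
(ad+bc)·Cov[Y, V] = (50.1513)·3.9 = 195.59007
Cov[M, S] = -120.42 + (-41.58) + 195.59007 = 33.59007.

Cov[M, S] = 33.59007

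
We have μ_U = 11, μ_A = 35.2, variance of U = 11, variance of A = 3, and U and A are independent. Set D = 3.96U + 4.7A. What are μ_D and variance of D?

μ_D = 209, variance of D = 238.7676

μ_D = 3.96·μ_U + 4.7·μ_A = 3.96·11 + 4.7·35.2 = 209.
variance of D = a²·variance of U + b²·variance of A + 2ab·Cov[U, A] with a = 3.96, b = 4.7.
Independence gives Cov[U, A] = 0.
= 3.96²·11 + 4.7²·3 + 2·3.96·4.7·0
= 172.4976 + 66.27 + 0 = 238.7676.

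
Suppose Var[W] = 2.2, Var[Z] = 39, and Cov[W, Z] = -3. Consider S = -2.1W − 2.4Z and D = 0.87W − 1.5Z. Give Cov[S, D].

By bilinearity, Cov[S, D] = ac·Var[W] + bd·Var[Z] + (ad+bc)·Cov[W, Z], with a=-2.1, b=-2.4, c=0.87, d=-1.5.
ac·Var[W] = (-2.1)·0.87·2.2 = -4.0194
bd·Var[Z] = (-2.4)·(-1.5)·39 = 140.4
(ad+bc)·Cov[W, Z] = (1.062)·(-3) = -3.186
Cov[S, D] = -4.0194 + 140.4 + (-3.186) = 133.1946.

Cov[S, D] = 133.1946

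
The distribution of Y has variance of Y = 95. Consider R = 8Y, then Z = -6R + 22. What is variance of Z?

variance of Z = 218880

variance of R = 8²·95 = 6080.
variance of Z = (-6)²·6080 = 218880.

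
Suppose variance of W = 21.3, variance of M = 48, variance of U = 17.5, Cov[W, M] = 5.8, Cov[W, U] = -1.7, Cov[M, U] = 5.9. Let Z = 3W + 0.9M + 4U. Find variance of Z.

variance of Z = 543.58

variance of Z = a²·variance of W + b²·variance of M + c²·variance of U + 2ab·Cov[W, M] + 2ac·Cov[W, U] + 2bc·Cov[M, U], with a = 3, b = 0.9, c = 4.
= 191.7 + 38.88 + 280 + 31.32 + (-40.8) + 42.48
= 543.58.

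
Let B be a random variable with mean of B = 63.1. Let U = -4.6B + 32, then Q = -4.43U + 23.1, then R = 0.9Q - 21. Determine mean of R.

mean of R = 1029.47262

mean of U = (-4.6)·63.1 + 32 = -258.26.
mean of Q = (-4.43)·(-258.26) + 23.1 = 1167.1918.
mean of R = 0.9·1167.1918 + (-21) = 1029.47262.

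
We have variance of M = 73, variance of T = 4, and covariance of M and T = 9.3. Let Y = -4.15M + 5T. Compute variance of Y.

variance of Y = 971.2925

variance of Y = a²·variance of M + b²·variance of T + 2ab·covariance of M and T with a = -4.15, b = 5.
= (-4.15)²·73 + 5²·4 + 2·(-4.15)·5·9.3
= 1257.2425 + 100 + (-385.95) = 971.2925.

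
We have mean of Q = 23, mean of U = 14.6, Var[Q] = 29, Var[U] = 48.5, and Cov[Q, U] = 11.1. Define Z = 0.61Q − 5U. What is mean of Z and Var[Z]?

mean of Z = 0.61·mean of Q + (-5)·mean of U = 0.61·23 + (-5)·14.6 = -58.97.
Var[Z] = a²·Var[Q] + b²·Var[U] + 2ab·Cov[Q, U] with a = 0.61, b = -5.
= 0.61²·29 + (-5)²·48.5 + 2·0.61·(-5)·11.1
= 10.7909 + 1212.5 + (-67.71) = 1155.5809.

mean of Z = -58.97, Var[Z] = 1155.5809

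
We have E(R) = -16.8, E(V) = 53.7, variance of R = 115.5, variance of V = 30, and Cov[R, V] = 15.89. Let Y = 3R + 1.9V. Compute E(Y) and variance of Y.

E(Y) = 3·E(R) + 1.9·E(V) = 3·(-16.8) + 1.9·53.7 = 51.63.
variance of Y = a²·variance of R + b²·variance of V + 2ab·Cov[R, V] with a = 3, b = 1.9.
= 3²·115.5 + 1.9²·30 + 2·3·1.9·15.89
= 1039.5 + 108.3 + 181.146 = 1328.946.

E(Y) = 51.63, variance of Y = 1328.946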